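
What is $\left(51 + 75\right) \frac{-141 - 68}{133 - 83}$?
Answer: $- \frac{13167}{25} \approx -526.68$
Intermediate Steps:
$\left(51 + 75\right) \frac{-141 - 68}{133 - 83} = 126 \left(- \frac{209}{50}\right) = - \frac{13167}{25}$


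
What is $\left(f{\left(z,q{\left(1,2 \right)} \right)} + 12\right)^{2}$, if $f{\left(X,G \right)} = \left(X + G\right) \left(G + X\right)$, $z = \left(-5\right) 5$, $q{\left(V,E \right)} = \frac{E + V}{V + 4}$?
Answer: $\frac{230553856}{625} \approx 3.6889 \cdot 10^{5}$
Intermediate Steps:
$q{\left(V,E \right)} = \frac{E + V}{4 + V}$
$z = -25$
$f{\left(X,G \right)} = \left(G + X\right)^{2}$ ($f{\left(X,G \right)} = \left(G + X\right) \left(G + X\right) = \left(G + X\right)^{2}$)
$\left(f{\left(z,q{\left(1,2 \right)} \right)} + 12\right)^{2} = \left(\left(\frac{2 + 1}{4 + 1} - 25\right)^{2} + 12\right)^{2} = \left(\left(\frac{1}{5} \cdot 3 - 25\right)^{2} + 12\right)^{2} = \left(\left(\frac{3}{5} - 25\right)^{2} + 12\right)^{2} = \left(\left(- \frac{122}{5}\right)^{2} + 12\right)^{2} = \left(\frac{14884}{25} + 12\right)^{2} = \left(\frac{15184}{25}\right)^{2} = \frac{230553856}{625}$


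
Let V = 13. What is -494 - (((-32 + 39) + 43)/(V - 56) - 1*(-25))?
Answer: -22267/43 ≈ -517.84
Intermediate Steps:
-494 - (((-32 + 39) + 43)/(V - 56) - 1*(-25)) = -494 - (((-32 + 39) + 43)/(13 - 56) - 1*(-25)) = -494 - ((7 + 43)/(-43) + 25) = -494 - (50*(-1/43) + 25) = -494 - (-50/43 + 25) = -494 - 1*1025/43 = -494 - 1025/43 = -22267/43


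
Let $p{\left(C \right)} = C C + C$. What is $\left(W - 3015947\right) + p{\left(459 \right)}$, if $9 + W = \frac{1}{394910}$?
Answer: $- \frac{1107649886559}{394910} \approx -2.8048 \cdot 10^{6}$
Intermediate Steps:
$p{\left(C \right)} = C + C^{2}$ ($p{\left(C \right)} = C^{2} + C = C + C^{2}$)
$W = - \frac{3554189}{394910}$ ($W = -9 + \frac{1}{394910} = - \frac{3554189}{394910} \approx -9.0$)
$\left(W - 3015947\right) + p{\left(459 \right)} = \left(- \frac{3554189}{394910} - 3015947\right) + 459 \left(1 + 459\right) = - \frac{1191031183959}{394910} + 459 \cdot 460 = - \frac{1191031183959}{394910} + 211140 = - \frac{1107649886559}{394910}$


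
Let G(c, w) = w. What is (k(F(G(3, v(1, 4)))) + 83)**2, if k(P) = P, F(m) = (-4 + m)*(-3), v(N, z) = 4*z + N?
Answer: 1936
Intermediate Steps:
v(N, z) = N + 4*z
F(m) = 12 - 3*m
(k(F(G(3, v(1, 4)))) + 83)**2 = ((12 - 3*(1 + 4*4)) + 83)**2 = ((12 - 3*(1 + 16)) + 83)**2 = ((12 - 3*17) + 83)**2 = ((12 - 51) + 83)**2 = (-39 + 83)**2 = 44**2 = 1936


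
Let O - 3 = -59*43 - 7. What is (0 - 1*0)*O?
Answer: 0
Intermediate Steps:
O = -2541 (O = 3 + (-59*43 - 7) = 3 + (-2537 - 7) = 3 - 2544 = -2541)
(0 - 1*0)*O = (0 - 1*0)*(-2541) = (0 + 0)*(-2541) = 0*(-2541) = 0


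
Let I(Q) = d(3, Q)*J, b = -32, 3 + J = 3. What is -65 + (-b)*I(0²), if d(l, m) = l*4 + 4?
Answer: -65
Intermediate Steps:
d(l, m) = 4 + 4*l (d(l, m) = 4*l + 4 = 4 + 4*l)
J = 0 (J = -3 + 3 = 0)
I(Q) = 0 (I(Q) = (4 + 4*3)*0 = (4 + 12)*0 = 16*0 = 0)
-65 + (-b)*I(0²) = -65 - 1*(-32)*0 = -65 + 32*0 = -65 + 0 = -65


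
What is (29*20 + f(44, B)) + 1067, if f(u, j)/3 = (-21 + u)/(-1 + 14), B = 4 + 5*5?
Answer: 21480/13 ≈ 1652.3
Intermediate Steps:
B = 29 (B = 4 + 25 = 29)
f(u, j) = -63/13 + 3*u/13 (f(u, j) = 3*((-21 + u)/(-1 + 14)) = 3*((-21 + u)/13) = 3*((-21 + u)*(1/13)) = 3*(-21/13 + u/13) = -63/13 + 3*u/13)
(29*20 + f(44, B)) + 1067 = (29*20 + (-63/13 + (3/13)*44)) + 1067 = (580 + (-63/13 + 132/13)) + 1067 = (580 + 69/13) + 1067 = 7609/13 + 1067 = 21480/13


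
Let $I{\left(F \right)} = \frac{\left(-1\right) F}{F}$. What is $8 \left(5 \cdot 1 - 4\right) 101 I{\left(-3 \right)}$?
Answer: $-808$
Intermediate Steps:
$I{\left(F \right)} = -1$
$8 \left(5 \cdot 1 - 4\right) 101 I{\left(-3 \right)} = 8 \left(5 \cdot 1 - 4\right) 101 \left(-1\right) = 8 \left(5 - 4\right) 101 \left(-1\right) = 8 \cdot 1 \cdot 101 \left(-1\right) = 8 \cdot 101 \left(-1\right) = 808 \left(-1\right) = -808$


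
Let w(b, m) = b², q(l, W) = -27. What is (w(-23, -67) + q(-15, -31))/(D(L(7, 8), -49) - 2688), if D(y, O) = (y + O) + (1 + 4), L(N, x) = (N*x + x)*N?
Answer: -251/1142 ≈ -0.21979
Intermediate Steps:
L(N, x) = N*(x + N*x) (L(N, x) = (x + N*x)*N = N*(x + N*x))
D(y, O) = 5 + O + y (D(y, O) = (O + y) + 5 = 5 + O + y)
(w(-23, -67) + q(-15, -31))/(D(L(7, 8), -49) - 2688) = ((-23)² - 27)/((5 - 49 + 7*8*(1 + 7)) - 2688) = (529 - 27)/((5 - 49 + 7*8*8) - 2688) = 502/((5 - 49 + 448) - 2688) = 502/(404 - 2688) = 502/(-2284) = 502*(-1/2284) = -251/1142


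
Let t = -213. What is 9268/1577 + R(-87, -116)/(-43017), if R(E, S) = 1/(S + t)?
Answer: 131166233501/22318639161 ≈ 5.8770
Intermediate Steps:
R(E, S) = 1/(-213 + S) (R(E, S) = 1/(S - 213) = 1/(-213 + S))
9268/1577 + R(-87, -116)/(-43017) = 9268/1577 + 1/(-213 - 116*(-43017)) = 9268*(1/1577) - 1/43017/(-329) = 9268/1577 - 1/329*(-1/43017) = 9268/1577 + 1/14152593 = 131166233501/22318639161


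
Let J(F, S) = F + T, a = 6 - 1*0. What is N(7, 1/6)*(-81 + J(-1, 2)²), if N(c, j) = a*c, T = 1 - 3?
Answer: -3024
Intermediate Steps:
a = 6 (a = 6 + 0 = 6)
T = -2
N(c, j) = 6*c
J(F, S) = -2 + F (J(F, S) = F - 2 = -2 + F)
N(7, 1/6)*(-81 + J(-1, 2)²) = (6*7)*(-81 + (-2 - 1)²) = 42*(-81 + (-3)²) = 42*(-81 + 9) = 42*(-72) = -3024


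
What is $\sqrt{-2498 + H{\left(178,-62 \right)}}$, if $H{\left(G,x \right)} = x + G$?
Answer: $i \sqrt{2382} \approx 48.806 i$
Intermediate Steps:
$H{\left(G,x \right)} = G + x$
$\sqrt{-2498 + H{\left(178,-62 \right)}} = \sqrt{-2498 + \left(178 - 62\right)} = \sqrt{-2498 + 116} = \sqrt{-2382} = i \sqrt{2382}$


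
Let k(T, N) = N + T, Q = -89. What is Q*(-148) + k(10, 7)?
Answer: 13189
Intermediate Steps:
Q*(-148) + k(10, 7) = -89*(-148) + (7 + 10) = 13172 + 17 = 13189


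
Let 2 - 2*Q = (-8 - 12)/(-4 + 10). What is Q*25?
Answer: 200/3 ≈ 66.667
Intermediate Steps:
Q = 8/3 (Q = 1 - (-8 - 12)/(2*(-4 + 10)) = 1 - (-10)/6 = 1 - 1/2*(-10/3) = 1 + 5/3 = 8/3 ≈ 2.6667)
Q*25 = (8/3)*25 = 200/3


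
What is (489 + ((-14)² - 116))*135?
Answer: 76815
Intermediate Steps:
(489 + ((-14)² - 116))*135 = (489 + (196 - 116))*135 = (489 + 80)*135 = 569*135 = 76815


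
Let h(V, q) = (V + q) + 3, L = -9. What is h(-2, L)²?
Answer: 64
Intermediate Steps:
h(V, q) = 3 + V + q
h(-2, L)² = (3 - 2 - 9)² = (-8)² = 64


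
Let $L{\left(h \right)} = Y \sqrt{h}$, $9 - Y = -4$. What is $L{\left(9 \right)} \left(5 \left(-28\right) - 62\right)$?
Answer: $-7878$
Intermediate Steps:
$Y = 13$ ($Y = 9 - -4 = 9 + 4 = 13$)
$L{\left(h \right)} = 13 \sqrt{h}$
$L{\left(9 \right)} \left(5 \left(-28\right) - 62\right) = 13 \sqrt{9} \left(5 \left(-28\right) - 62\right) = 13 \cdot 3 \left(-140 - 62\right) = 39 \left(-202\right) = -7878$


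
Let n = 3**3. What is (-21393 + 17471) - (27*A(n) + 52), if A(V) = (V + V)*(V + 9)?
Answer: -56462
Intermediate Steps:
n = 27
A(V) = 2*V*(9 + V) (A(V) = (2*V)*(9 + V) = 2*V*(9 + V))
(-21393 + 17471) - (27*A(n) + 52) = (-21393 + 17471) - (27*(2*27*(9 + 27)) + 52) = -3922 - (27*(2*27*36) + 52) = -3922 - (27*1944 + 52) = -3922 - (52488 + 52) = -3922 - 1*52540 = -3922 - 52540 = -56462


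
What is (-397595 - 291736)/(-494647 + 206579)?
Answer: 689331/288068 ≈ 2.3929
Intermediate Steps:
(-397595 - 291736)/(-494647 + 206579) = -689331/(-288068) = -689331*(-1/288068) = 689331/288068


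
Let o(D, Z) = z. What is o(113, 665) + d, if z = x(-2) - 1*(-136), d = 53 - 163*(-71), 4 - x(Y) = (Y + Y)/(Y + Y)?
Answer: 11765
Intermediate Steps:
x(Y) = 3 (x(Y) = 4 - (Y + Y)/(Y + Y) = 4 - 2*Y/(2*Y) = 4 - 2*Y*1/(2*Y) = 4 - 1*1 = 4 - 1 = 3)
d = 11626 (d = 53 + 11573 = 11626)
z = 139 (z = 3 - 1*(-136) = 3 + 136 = 139)
o(D, Z) = 139
o(113, 665) + d = 139 + 11626 = 11765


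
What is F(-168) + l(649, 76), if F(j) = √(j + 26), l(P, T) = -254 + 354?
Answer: 100 + I*√142 ≈ 100.0 + 11.916*I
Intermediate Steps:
l(P, T) = 100
F(j) = √(26 + j)
F(-168) + l(649, 76) = √(26 - 168) + 100 = √(-142) + 100 = I*√142 + 100 = 100 + I*√142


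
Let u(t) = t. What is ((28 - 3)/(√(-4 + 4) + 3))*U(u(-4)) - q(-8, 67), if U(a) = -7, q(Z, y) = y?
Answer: -376/3 ≈ -125.33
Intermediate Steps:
((28 - 3)/(√(-4 + 4) + 3))*U(u(-4)) - q(-8, 67) = ((28 - 3)/(√(-4 + 4) + 3))*(-7) - 1*67 = (25/(√0 + 3))*(-7) - 67 = (25/(0 + 3))*(-7) - 67 = (25/3)*(-7) - 67 = -175/3 - 67 = -376/3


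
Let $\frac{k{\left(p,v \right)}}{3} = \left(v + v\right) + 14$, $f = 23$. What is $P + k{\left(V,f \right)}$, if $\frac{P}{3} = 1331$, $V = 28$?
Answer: $4173$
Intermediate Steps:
$P = 3993$ ($P = 3 \cdot 1331 = 3993$)
$k{\left(p,v \right)} = 42 + 6 v$ ($k{\left(p,v \right)} = 3 \left(\left(v + v\right) + 14\right) = 3 \left(2 v + 14\right) = 3 \left(14 + 2 v\right) = 42 + 6 v$)
$P + k{\left(V,f \right)} = 3993 + \left(42 + 6 \cdot 23\right) = 3993 + \left(42 + 138\right) = 3993 + 180 = 4173$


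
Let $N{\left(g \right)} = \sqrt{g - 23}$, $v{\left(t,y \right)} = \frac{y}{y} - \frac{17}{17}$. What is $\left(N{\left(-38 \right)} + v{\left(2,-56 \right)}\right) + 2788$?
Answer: $2788 + i \sqrt{61} \approx 2788.0 + 7.8102 i$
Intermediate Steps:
$v{\left(t,y \right)} = 0$ ($v{\left(t,y \right)} = 1 - 1 = 0$)
$N{\left(g \right)} = \sqrt{-23 + g}$
$\left(N{\left(-38 \right)} + v{\left(2,-56 \right)}\right) + 2788 = \left(\sqrt{-23 - 38} + 0\right) + 2788 = \left(\sqrt{-61} + 0\right) + 2788 = \left(i \sqrt{61} + 0\right) + 2788 = i \sqrt{61} + 2788 = 2788 + i \sqrt{61}$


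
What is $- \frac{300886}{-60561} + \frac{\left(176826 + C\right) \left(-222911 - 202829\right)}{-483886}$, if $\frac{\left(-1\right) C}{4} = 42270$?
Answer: $\frac{99931286323718}{14652310023} \approx 6820.2$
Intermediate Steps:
$C = -169080$ ($C = \left(-4\right) 42270 = -169080$)
$- \frac{300886}{-60561} + \frac{\left(176826 + C\right) \left(-222911 - 202829\right)}{-483886} = - \frac{300886}{-60561} + \frac{\left(176826 - 169080\right) \left(-222911 - 202829\right)}{-483886} = \left(-300886\right) \left(- \frac{1}{60561}\right) + 7746 \left(-425740\right) \left(- \frac{1}{483886}\right) = \frac{300886}{60561} - - \frac{1648891020}{241943} = \frac{300886}{60561} + \frac{1648891020}{241943} = \frac{99931286323718}{14652310023}$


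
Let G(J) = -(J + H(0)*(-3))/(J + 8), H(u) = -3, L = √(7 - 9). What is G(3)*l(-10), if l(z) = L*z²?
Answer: -1200*I*√2/11 ≈ -154.28*I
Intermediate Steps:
L = I*√2 (L = √(-2) = I*√2 ≈ 1.4142*I)
l(z) = I*√2*z² (l(z) = (I*√2)*z² = I*√2*z²)
G(J) = -(9 + J)/(8 + J) (G(J) = -(J - 3*(-3))/(J + 8) = -(J + 9)/(8 + J) = -(9 + J)/(8 + J))
G(3)*l(-10) = ((-9 - 1*3)/(8 + 3))*(I*√2*(-10)²) = ((-9 - 3)/11)*(I*√2*100) = ((1/11)*(-12))*(100*I*√2) = -1200*I*√2/11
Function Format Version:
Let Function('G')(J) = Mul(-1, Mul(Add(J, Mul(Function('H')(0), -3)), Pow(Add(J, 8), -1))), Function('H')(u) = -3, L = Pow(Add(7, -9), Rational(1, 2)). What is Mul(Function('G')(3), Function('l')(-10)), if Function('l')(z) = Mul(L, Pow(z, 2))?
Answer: Mul(Rational(-1200, 11), I, Pow(2, Rational(1, 2))) ≈ Mul(-154.28, I)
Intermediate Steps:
L = Mul(I, Pow(2, Rational(1, 2))) (L = Pow(-2, Rational(1, 2)) = Mul(I, Pow(2, Rational(1, 2))) ≈ Mul(1.4142, I))
Function('l')(z) = Mul(I, Pow(2, Rational(1, 2)), Pow(z, 2)) (Function('l')(z) = Mul(Mul(I, Pow(2, Rational(1, 2))), Pow(z, 2)) = Mul(I, Pow(2, Rational(1, 2)), Pow(z, 2)))
Function('G')(J) = Mul(-1, Pow(Add(8, J), -1), Add(9, J)) (Function('G')(J) = Mul(-1, Mul(Add(J, Mul(-3, -3)), Pow(Add(J, 8), -1))) = Mul(-1, Mul(Add(J, 9), Pow(Add(8, J), -1))) = Mul(-1, Mul(Add(9, J), Pow(Add(8, J), -1))) = Mul(-1, Mul(Pow(Add(8, J), -1), Add(9, J))) = Mul(-1, Pow(Add(8, J), -1), Add(9, J)))
Mul(Function('G')(3), Function('l')(-10)) = Mul(Mul(Pow(Add(8, 3), -1), Add(-9, Mul(-1, 3))), Mul(I, Pow(2, Rational(1, 2)), Pow(-10, 2))) = Mul(Mul(Pow(11, -1), Add(-9, -3)), Mul(I, Pow(2, Rational(1, 2)), 100)) = Mul(Mul(Rational(1, 11), -12), Mul(100, I, Pow(2, Rational(1, 2)))) = Mul(Rational(-12, 11), Mul(100, I, Pow(2, Rational(1, 2)))) = Mul(Rational(-1200, 11), I, Pow(2, Rational(1, 2)))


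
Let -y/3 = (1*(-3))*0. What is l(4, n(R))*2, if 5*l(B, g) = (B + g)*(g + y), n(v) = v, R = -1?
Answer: -6/5 ≈ -1.2000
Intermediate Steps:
y = 0 (y = -3*1*(-3)*0 = -(-9)*0 = -3*0 = 0)
l(B, g) = g*(B + g)/5 (l(B, g) = ((B + g)*(g + 0))/5 = ((B + g)*g)/5 = (g*(B + g))/5 = g*(B + g)/5)
l(4, n(R))*2 = ((⅕)*(-1)*(4 - 1))*2 = ((⅕)*(-1)*3)*2 = -⅗*2 = -6/5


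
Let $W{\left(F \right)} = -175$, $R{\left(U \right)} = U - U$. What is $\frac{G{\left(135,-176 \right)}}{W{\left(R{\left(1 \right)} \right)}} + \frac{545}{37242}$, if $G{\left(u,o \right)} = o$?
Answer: $\frac{6649967}{6517350} \approx 1.0203$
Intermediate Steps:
$R{\left(U \right)} = 0$
$\frac{G{\left(135,-176 \right)}}{W{\left(R{\left(1 \right)} \right)}} + \frac{545}{37242} = - \frac{176}{-175} + \frac{545}{37242} = \left(-176\right) \left(- \frac{1}{175}\right) + 545 \cdot \frac{1}{37242} = \frac{176}{175} + \frac{545}{37242} = \frac{6649967}{6517350}$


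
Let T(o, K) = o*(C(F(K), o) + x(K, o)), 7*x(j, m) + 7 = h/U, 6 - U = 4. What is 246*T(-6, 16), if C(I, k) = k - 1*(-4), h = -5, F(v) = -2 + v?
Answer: 34686/7 ≈ 4955.1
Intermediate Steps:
U = 2 (U = 6 - 1*4 = 6 - 4 = 2)
x(j, m) = -19/14 (x(j, m) = -1 + (-5/2)/7 = -1 + (-5*1/2)/7 = -1 + (1/7)*(-5/2) = -1 - 5/14 = -19/14)
C(I, k) = 4 + k (C(I, k) = k + 4 = 4 + k)
T(o, K) = o*(37/14 + o) (T(o, K) = o*((4 + o) - 19/14) = o*(37/14 + o))
246*T(-6, 16) = 246*((1/14)*(-6)*(37 + 14*(-6))) = 246*((1/14)*(-6)*(37 - 84)) = 246*((1/14)*(-6)*(-47)) = 246*(141/7) = 34686/7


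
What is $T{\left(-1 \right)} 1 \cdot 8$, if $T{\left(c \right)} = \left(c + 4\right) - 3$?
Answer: $0$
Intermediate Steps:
$T{\left(c \right)} = 1 + c$ ($T{\left(c \right)} = \left(4 + c\right) - 3 = 1 + c$)
$T{\left(-1 \right)} 1 \cdot 8 = \left(1 - 1\right) 1 \cdot 8 = 0 \cdot 1 \cdot 8 = 0 \cdot 8 = 0$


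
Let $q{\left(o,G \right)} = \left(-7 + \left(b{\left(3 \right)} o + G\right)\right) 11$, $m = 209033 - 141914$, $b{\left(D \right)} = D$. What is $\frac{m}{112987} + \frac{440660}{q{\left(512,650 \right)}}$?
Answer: $\frac{4672511521}{246198673} \approx 18.979$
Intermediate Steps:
$m = 67119$
$q{\left(o,G \right)} = -77 + 11 G + 33 o$ ($q{\left(o,G \right)} = \left(-7 + \left(3 o + G\right)\right) 11 = \left(-7 + \left(G + 3 o\right)\right) 11 = \left(-7 + G + 3 o\right) 11 = -77 + 11 G + 33 o$)
$\frac{m}{112987} + \frac{440660}{q{\left(512,650 \right)}} = \frac{67119}{112987} + \frac{440660}{-77 + 11 \cdot 650 + 33 \cdot 512} = 67119 \cdot \frac{1}{112987} + \frac{440660}{-77 + 7150 + 16896} = \frac{67119}{112987} + \frac{440660}{23969} = \frac{67119}{112987} + 440660 \cdot \frac{1}{23969} = \frac{67119}{112987} + \frac{40060}{2179} = \frac{4672511521}{246198673}$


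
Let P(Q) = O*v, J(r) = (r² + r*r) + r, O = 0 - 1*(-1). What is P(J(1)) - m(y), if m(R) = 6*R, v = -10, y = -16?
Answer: 86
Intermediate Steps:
O = 1 (O = 0 + 1 = 1)
J(r) = r + 2*r² (J(r) = (r² + r²) + r = 2*r² + r = r + 2*r²)
P(Q) = -10 (P(Q) = 1*(-10) = -10)
P(J(1)) - m(y) = -10 - 6*(-16) = -10 - 1*(-96) = -10 + 96 = 86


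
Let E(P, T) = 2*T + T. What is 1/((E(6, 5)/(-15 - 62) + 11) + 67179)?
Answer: 77/5173615 ≈ 1.4883e-5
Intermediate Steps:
E(P, T) = 3*T
1/((E(6, 5)/(-15 - 62) + 11) + 67179) = 1/(((3*5)/(-15 - 62) + 11) + 67179) = 1/((15/(-77) + 11) + 67179) = 1/((-1/77*15 + 11) + 67179) = 1/((-15/77 + 11) + 67179) = 1/(832/77 + 67179) = 1/(5173615/77) = 77/5173615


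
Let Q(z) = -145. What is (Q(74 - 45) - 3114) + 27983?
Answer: 24724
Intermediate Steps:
(Q(74 - 45) - 3114) + 27983 = (-145 - 3114) + 27983 = -3259 + 27983 = 24724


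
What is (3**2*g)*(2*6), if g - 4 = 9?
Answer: 1404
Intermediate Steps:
g = 13 (g = 4 + 9 = 13)
(3**2*g)*(2*6) = (3**2*13)*(2*6) = (9*13)*12 = 117*12 = 1404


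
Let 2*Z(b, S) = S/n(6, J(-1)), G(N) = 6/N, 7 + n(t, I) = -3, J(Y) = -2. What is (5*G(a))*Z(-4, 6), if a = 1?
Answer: -9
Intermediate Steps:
n(t, I) = -10 (n(t, I) = -7 - 3 = -10)
Z(b, S) = -S/20 (Z(b, S) = (S/(-10))/2 = (S*(-1/10))/2 = (-S/10)/2 = -S/20)
(5*G(a))*Z(-4, 6) = (5*(6/1))*(-1/20*6) = (5*(6*1))*(-3/10) = (5*6)*(-3/10) = 30*(-3/10) = -9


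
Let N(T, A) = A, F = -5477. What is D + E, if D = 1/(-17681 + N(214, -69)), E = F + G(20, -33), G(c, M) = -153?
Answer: -99932501/17750 ≈ -5630.0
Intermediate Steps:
E = -5630 (E = -5477 - 153 = -5630)
D = -1/17750 (D = 1/(-17681 - 69) = 1/(-17750) = -1/17750 ≈ -5.6338e-5)
D + E = -1/17750 - 5630 = -99932501/17750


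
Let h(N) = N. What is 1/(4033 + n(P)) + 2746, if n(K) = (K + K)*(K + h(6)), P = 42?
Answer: 22146491/8065 ≈ 2746.0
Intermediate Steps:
n(K) = 2*K*(6 + K) (n(K) = (K + K)*(K + 6) = (2*K)*(6 + K) = 2*K*(6 + K))
1/(4033 + n(P)) + 2746 = 1/(4033 + 2*42*(6 + 42)) + 2746 = 1/(4033 + 2*42*48) + 2746 = 1/(4033 + 4032) + 2746 = 1/8065 + 2746 = 22146491/8065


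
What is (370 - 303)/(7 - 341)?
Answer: -67/334 ≈ -0.20060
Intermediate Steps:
(370 - 303)/(7 - 341) = 67/(-334) = 67*(-1/334) = -67/334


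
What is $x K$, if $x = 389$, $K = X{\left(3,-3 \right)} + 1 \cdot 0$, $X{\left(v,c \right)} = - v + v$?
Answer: $0$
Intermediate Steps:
$X{\left(v,c \right)} = 0$
$K = 0$ ($K = 0 + 1 \cdot 0 = 0 + 0 = 0$)
$x K = 389 \cdot 0 = 0$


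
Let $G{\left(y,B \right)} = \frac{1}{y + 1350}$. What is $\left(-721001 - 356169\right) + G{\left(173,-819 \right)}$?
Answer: $- \frac{1640529909}{1523} \approx -1.0772 \cdot 10^{6}$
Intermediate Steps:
$G{\left(y,B \right)} = \frac{1}{1350 + y}$
$\left(-721001 - 356169\right) + G{\left(173,-819 \right)} = \left(-721001 - 356169\right) + \frac{1}{1350 + 173} = -1077170 + \frac{1}{1523} = - \frac{1640529909}{1523}$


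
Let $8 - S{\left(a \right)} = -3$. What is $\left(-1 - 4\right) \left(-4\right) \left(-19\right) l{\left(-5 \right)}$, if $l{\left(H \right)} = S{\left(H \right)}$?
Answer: $-4180$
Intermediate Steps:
$S{\left(a \right)} = 11$ ($S{\left(a \right)} = 8 - -3 = 8 + 3 = 11$)
$l{\left(H \right)} = 11$
$\left(-1 - 4\right) \left(-4\right) \left(-19\right) l{\left(-5 \right)} = \left(-1 - 4\right) \left(-4\right) \left(-19\right) 11 = \left(-5\right) \left(-4\right) \left(-19\right) 11 = 20 \left(-19\right) 11 = \left(-380\right) 11 = -4180$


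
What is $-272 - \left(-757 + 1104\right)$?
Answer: $-619$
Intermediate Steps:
$-272 - \left(-757 + 1104\right) = -272 - 347 = -619$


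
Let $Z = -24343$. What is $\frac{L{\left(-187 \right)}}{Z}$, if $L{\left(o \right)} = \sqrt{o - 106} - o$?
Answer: $- \frac{17}{2213} - \frac{i \sqrt{293}}{24343} \approx -0.0076819 - 0.00070317 i$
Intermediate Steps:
$L{\left(o \right)} = \sqrt{-106 + o} - o$
$\frac{L{\left(-187 \right)}}{Z} = \frac{\sqrt{-106 - 187} - -187}{-24343} = \left(\sqrt{-293} + 187\right) \left(- \frac{1}{24343}\right) = \left(i \sqrt{293} + 187\right) \left(- \frac{1}{24343}\right) = \left(187 + i \sqrt{293}\right) \left(- \frac{1}{24343}\right) = - \frac{17}{2213} - \frac{i \sqrt{293}}{24343}$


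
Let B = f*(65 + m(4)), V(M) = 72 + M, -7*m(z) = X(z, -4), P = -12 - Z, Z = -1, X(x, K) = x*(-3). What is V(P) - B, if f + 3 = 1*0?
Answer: 1828/7 ≈ 261.14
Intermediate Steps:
X(x, K) = -3*x
P = -11 (P = -12 - 1*(-1) = -12 + 1 = -11)
m(z) = 3*z/7 (m(z) = -(-3)*z/7 = 3*z/7)
f = -3 (f = -3 + 1*0 = -3 + 0 = -3)
B = -1401/7 (B = -3*(65 + (3/7)*4) = -3*(65 + 12/7) = -3*467/7 = -1401/7 ≈ -200.14)
V(P) - B = (72 - 11) - 1*(-1401/7) = 61 + 1401/7 = 1828/7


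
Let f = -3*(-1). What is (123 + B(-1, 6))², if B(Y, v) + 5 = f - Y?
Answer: 14884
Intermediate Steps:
f = 3
B(Y, v) = -2 - Y (B(Y, v) = -5 + (3 - Y) = -2 - Y)
(123 + B(-1, 6))² = (123 + (-2 - 1*(-1)))² = (123 + (-2 + 1))² = (123 - 1)² = 122² = 14884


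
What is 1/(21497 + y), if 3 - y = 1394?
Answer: 1/20106 ≈ 4.9736e-5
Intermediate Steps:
y = -1391 (y = 3 - 1*1394 = 3 - 1394 = -1391)
1/(21497 + y) = 1/(21497 - 1391) = 1/20106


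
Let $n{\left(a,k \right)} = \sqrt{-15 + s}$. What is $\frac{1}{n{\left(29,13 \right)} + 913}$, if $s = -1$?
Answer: $\frac{913}{833585} - \frac{4 i}{833585} \approx 0.0010953 - 4.7986 \cdot 10^{-6} i$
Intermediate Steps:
$n{\left(a,k \right)} = 4 i$ ($n{\left(a,k \right)} = \sqrt{-15 - 1} = \sqrt{-16} = 4 i$)
$\frac{1}{n{\left(29,13 \right)} + 913} = \frac{1}{4 i + 913} = \frac{1}{913 + 4 i} = \frac{913 - 4 i}{833585}$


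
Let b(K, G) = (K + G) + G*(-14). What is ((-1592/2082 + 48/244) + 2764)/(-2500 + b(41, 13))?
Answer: -43870175/41720157 ≈ -1.0515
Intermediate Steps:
b(K, G) = K - 13*G (b(K, G) = (G + K) - 14*G = K - 13*G)
((-1592/2082 + 48/244) + 2764)/(-2500 + b(41, 13)) = ((-1592/2082 + 48/244) + 2764)/(-2500 + (41 - 13*13)) = ((-1592*1/2082 + 48*(1/244)) + 2764)/(-2500 + (41 - 169)) = ((-796/1041 + 12/61) + 2764)/(-2500 - 128) = (-36064/63501 + 2764)/(-2628) = (175480700/63501)*(-1/2628) = -43870175/41720157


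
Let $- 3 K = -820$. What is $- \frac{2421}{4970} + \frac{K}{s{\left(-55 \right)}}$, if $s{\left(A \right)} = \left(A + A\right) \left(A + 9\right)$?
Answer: $- \frac{1633769}{3772230} \approx -0.4331$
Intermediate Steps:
$K = \frac{820}{3}$ ($K = \left(- \frac{1}{3}\right) \left(-820\right) = \frac{820}{3} \approx 273.33$)
$s{\left(A \right)} = 2 A \left(9 + A\right)$
$- \frac{2421}{4970} + \frac{K}{s{\left(-55 \right)}} = - \frac{2421}{4970} + \frac{820}{3 \cdot 2 \left(-55\right) \left(9 - 55\right)} = \left(-2421\right) \frac{1}{4970} + \frac{820}{3 \cdot 2 \left(-55\right) \left(-46\right)} = - \frac{2421}{4970} + \frac{820}{3 \cdot 5060} = - \frac{2421}{4970} + \frac{820}{3} \cdot \frac{1}{5060} = - \frac{2421}{4970} + \frac{41}{759} = - \frac{1633769}{3772230}$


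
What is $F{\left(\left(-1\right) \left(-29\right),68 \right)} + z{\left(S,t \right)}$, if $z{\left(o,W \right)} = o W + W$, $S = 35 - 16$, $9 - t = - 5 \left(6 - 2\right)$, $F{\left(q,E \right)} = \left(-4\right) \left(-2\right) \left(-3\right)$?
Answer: $556$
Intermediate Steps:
$F{\left(q,E \right)} = -24$ ($F{\left(q,E \right)} = 8 \left(-3\right) = -24$)
$t = 29$ ($t = 9 - - 5 \left(6 - 2\right) = 9 - \left(-5\right) 4 = 9 - -20 = 9 + 20 = 29$)
$S = 19$ ($S = 35 - 16 = 19$)
$z{\left(o,W \right)} = W + W o$ ($z{\left(o,W \right)} = W o + W = W + W o$)
$F{\left(\left(-1\right) \left(-29\right),68 \right)} + z{\left(S,t \right)} = -24 + 29 \left(1 + 19\right) = -24 + 29 \cdot 20 = -24 + 580 = 556$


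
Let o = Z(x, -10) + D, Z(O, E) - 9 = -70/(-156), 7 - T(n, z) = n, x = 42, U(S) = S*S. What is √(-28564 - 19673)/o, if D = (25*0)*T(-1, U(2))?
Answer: 78*I*√48237/737 ≈ 23.244*I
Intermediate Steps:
U(S) = S²
T(n, z) = 7 - n
Z(O, E) = 737/78 (Z(O, E) = 9 - 70/(-156) = 9 - 70*(-1/156) = 9 + 35/78 = 737/78)
D = 0 (D = (25*0)*(7 - 1*(-1)) = 0*(7 + 1) = 0*8 = 0)
o = 737/78 (o = 737/78 + 0 = 737/78 ≈ 9.4487)
√(-28564 - 19673)/o = √(-28564 - 19673)/(737/78) = √(-48237)*(78/737) = (I*√48237)*(78/737) = 78*I*√48237/737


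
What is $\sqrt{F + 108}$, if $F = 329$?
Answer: $\sqrt{437} \approx 20.905$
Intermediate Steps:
$\sqrt{F + 108} = \sqrt{329 + 108} = \sqrt{437}$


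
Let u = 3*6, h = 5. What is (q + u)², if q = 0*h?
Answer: 324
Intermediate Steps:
u = 18
q = 0 (q = 0*5 = 0)
(q + u)² = (0 + 18)² = 18² = 324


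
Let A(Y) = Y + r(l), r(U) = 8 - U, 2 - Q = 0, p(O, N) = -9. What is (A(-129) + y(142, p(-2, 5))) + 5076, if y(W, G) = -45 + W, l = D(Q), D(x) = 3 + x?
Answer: 5047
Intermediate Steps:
Q = 2 (Q = 2 - 1*0 = 2 + 0 = 2)
l = 5 (l = 3 + 2 = 5)
A(Y) = 3 + Y (A(Y) = Y + (8 - 1*5) = Y + (8 - 5) = Y + 3 = 3 + Y)
(A(-129) + y(142, p(-2, 5))) + 5076 = ((3 - 129) + (-45 + 142)) + 5076 = (-126 + 97) + 5076 = -29 + 5076 = 5047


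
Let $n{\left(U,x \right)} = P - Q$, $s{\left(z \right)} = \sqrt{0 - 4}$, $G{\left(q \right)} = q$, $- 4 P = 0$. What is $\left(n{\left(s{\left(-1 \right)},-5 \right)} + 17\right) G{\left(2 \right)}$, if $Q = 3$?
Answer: $28$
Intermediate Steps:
$P = 0$ ($P = \left(- \frac{1}{4}\right) 0 = 0$)
$s{\left(z \right)} = 2 i$ ($s{\left(z \right)} = \sqrt{-4} = 2 i$)
$n{\left(U,x \right)} = -3$ ($n{\left(U,x \right)} = 0 - 3 = -3$)
$\left(n{\left(s{\left(-1 \right)},-5 \right)} + 17\right) G{\left(2 \right)} = \left(-3 + 17\right) 2 = 14 \cdot 2 = 28$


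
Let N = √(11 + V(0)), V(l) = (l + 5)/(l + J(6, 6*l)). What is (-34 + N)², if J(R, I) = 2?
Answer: 2339/2 - 102*√6 ≈ 919.65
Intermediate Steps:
V(l) = (5 + l)/(2 + l) (V(l) = (l + 5)/(l + 2) = (5 + l)/(2 + l))
N = 3*√6/2 (N = √(11 + (5 + 0)/(2 + 0)) = √(11 + 5/2) = √(27/2) = 3*√6/2 ≈ 3.6742)
(-34 + N)² = (-34 + 3*√6/2)²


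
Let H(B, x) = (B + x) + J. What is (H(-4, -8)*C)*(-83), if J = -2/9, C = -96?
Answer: -292160/3 ≈ -97387.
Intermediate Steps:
J = -2/9 (J = -2*⅑ = -2/9 ≈ -0.22222)
H(B, x) = -2/9 + B + x (H(B, x) = (B + x) - 2/9 = -2/9 + B + x)
(H(-4, -8)*C)*(-83) = ((-2/9 - 4 - 8)*(-96))*(-83) = -110/9*(-96)*(-83) = (3520/3)*(-83) = -292160/3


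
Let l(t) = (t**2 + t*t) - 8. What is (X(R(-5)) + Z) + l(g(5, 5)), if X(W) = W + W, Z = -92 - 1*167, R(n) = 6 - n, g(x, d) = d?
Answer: -195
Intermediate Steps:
l(t) = -8 + 2*t**2 (l(t) = (t**2 + t**2) - 8 = 2*t**2 - 8 = -8 + 2*t**2)
Z = -259 (Z = -92 - 167 = -259)
X(W) = 2*W
(X(R(-5)) + Z) + l(g(5, 5)) = (2*(6 - 1*(-5)) - 259) + (-8 + 2*5**2) = (2*(6 + 5) - 259) + (-8 + 2*25) = (2*11 - 259) + (-8 + 50) = (22 - 259) + 42 = -237 + 42 = -195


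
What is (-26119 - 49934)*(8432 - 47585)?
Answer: 2977703109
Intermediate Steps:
(-26119 - 49934)*(8432 - 47585) = -76053*(-39153) = 2977703109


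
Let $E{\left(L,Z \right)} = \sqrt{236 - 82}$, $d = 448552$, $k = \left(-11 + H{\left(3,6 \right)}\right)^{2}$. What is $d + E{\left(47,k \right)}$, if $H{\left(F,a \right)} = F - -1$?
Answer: $448552 + \sqrt{154} \approx 4.4856 \cdot 10^{5}$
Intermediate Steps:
$H{\left(F,a \right)} = 1 + F$ ($H{\left(F,a \right)} = F + 1 = 1 + F$)
$k = 49$ ($k = \left(-11 + \left(1 + 3\right)\right)^{2} = \left(-11 + 4\right)^{2} = \left(-7\right)^{2} = 49$)
$E{\left(L,Z \right)} = \sqrt{154}$
$d + E{\left(47,k \right)} = 448552 + \sqrt{154}$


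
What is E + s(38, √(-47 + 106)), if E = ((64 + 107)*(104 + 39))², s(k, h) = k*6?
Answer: 597949437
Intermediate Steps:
s(k, h) = 6*k
E = 597949209 (E = (171*143)² = 24453² = 597949209)
E + s(38, √(-47 + 106)) = 597949209 + 6*38 = 597949209 + 228 = 597949437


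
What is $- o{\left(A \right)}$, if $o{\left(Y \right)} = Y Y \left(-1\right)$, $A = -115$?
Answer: $13225$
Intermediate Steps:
$o{\left(Y \right)} = - Y^{2}$ ($o{\left(Y \right)} = Y^{2} \left(-1\right) = - Y^{2}$)
$- o{\left(A \right)} = - \left(-1\right) \left(-115\right)^{2} = - \left(-1\right) 13225 = \left(-1\right) \left(-13225\right) = 13225$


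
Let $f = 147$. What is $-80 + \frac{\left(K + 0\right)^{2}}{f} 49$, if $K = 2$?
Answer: $- \frac{236}{3} \approx -78.667$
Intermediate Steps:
$-80 + \frac{\left(K + 0\right)^{2}}{f} 49 = -80 + \frac{\left(2 + 0\right)^{2}}{147} \cdot 49 = -80 + 2^{2} \cdot \frac{1}{147} \cdot 49 = -80 + 4 \cdot \frac{1}{147} \cdot 49 = -80 + \frac{4}{147} \cdot 49 = -80 + \frac{4}{3} = - \frac{236}{3}$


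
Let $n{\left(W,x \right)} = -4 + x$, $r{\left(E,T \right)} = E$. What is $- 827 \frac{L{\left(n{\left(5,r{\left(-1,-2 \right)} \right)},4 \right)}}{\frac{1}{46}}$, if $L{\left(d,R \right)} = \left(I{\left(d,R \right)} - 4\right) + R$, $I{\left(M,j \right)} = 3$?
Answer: $-114126$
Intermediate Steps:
$L{\left(d,R \right)} = -1 + R$ ($L{\left(d,R \right)} = \left(3 - 4\right) + R = -1 + R$)
$- 827 \frac{L{\left(n{\left(5,r{\left(-1,-2 \right)} \right)},4 \right)}}{\frac{1}{46}} = - 827 \frac{-1 + 4}{\frac{1}{46}} = - 827 \cdot 3 \frac{1}{\frac{1}{46}} = - 827 \cdot 3 \cdot 46 = \left(-827\right) 138 = -114126$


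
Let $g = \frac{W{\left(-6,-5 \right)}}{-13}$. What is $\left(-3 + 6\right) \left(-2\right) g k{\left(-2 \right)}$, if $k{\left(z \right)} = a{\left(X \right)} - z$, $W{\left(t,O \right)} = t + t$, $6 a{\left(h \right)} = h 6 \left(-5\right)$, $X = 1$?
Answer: $\frac{216}{13} \approx 16.615$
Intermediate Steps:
$a{\left(h \right)} = - 5 h$ ($a{\left(h \right)} = \frac{h 6 \left(-5\right)}{6} = \frac{6 h \left(-5\right)}{6} = \frac{\left(-30\right) h}{6} = - 5 h$)
$W{\left(t,O \right)} = 2 t$
$g = \frac{12}{13}$ ($g = \frac{2 \left(-6\right)}{-13} = \left(-12\right) \left(- \frac{1}{13}\right) = \frac{12}{13} \approx 0.92308$)
$k{\left(z \right)} = -5 - z$ ($k{\left(z \right)} = \left(-5\right) 1 - z = -5 - z$)
$\left(-3 + 6\right) \left(-2\right) g k{\left(-2 \right)} = \left(-3 + 6\right) \left(-2\right) \frac{12}{13} \left(-5 - -2\right) = 3 \left(-2\right) \frac{12}{13} \left(-5 + 2\right) = \left(-6\right) \frac{12}{13} \left(-3\right) = \left(- \frac{72}{13}\right) \left(-3\right) = \frac{216}{13}$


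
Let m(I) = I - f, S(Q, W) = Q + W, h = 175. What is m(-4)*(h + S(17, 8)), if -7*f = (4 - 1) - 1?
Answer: -5200/7 ≈ -742.86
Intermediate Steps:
f = -2/7 (f = -((4 - 1) - 1)/7 = -(3 - 1)/7 = -⅐*2 = -2/7 ≈ -0.28571)
m(I) = 2/7 + I (m(I) = I - 1*(-2/7) = I + 2/7 = 2/7 + I)
m(-4)*(h + S(17, 8)) = (2/7 - 4)*(175 + (17 + 8)) = -26*(175 + 25)/7 = -26/7*200 = -5200/7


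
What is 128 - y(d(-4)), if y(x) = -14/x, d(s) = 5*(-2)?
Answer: 633/5 ≈ 126.60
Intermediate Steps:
d(s) = -10
128 - y(d(-4)) = 128 - (-14)/(-10) = 128 - (-14)*(-1)/10 = 128 - 1*7/5 = 128 - 7/5 = 633/5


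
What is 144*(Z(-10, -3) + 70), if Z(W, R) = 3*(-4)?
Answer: 8352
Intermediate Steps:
Z(W, R) = -12
144*(Z(-10, -3) + 70) = 144*(-12 + 70) = 144*58 = 8352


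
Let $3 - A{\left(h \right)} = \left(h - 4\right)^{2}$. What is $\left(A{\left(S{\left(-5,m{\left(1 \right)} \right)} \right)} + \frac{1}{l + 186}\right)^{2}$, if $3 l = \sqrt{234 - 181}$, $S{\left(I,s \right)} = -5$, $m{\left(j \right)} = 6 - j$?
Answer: $\frac{589546759381533}{96914538721} + \frac{145683504 \sqrt{53}}{96914538721} \approx 6083.2$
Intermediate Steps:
$l = \frac{\sqrt{53}}{3}$ ($l = \frac{\sqrt{234 - 181}}{3} = \frac{\sqrt{53}}{3} \approx 2.4267$)
$A{\left(h \right)} = 3 - \left(-4 + h\right)^{2}$ ($A{\left(h \right)} = 3 - \left(h - 4\right)^{2} = 3 - \left(-4 + h\right)^{2}$)
$\left(A{\left(S{\left(-5,m{\left(1 \right)} \right)} \right)} + \frac{1}{l + 186}\right)^{2} = \left(\left(3 - \left(-4 - 5\right)^{2}\right) + \frac{1}{\frac{\sqrt{53}}{3} + 186}\right)^{2} = \left(\left(3 - \left(-9\right)^{2}\right) + \frac{1}{186 + \frac{\sqrt{53}}{3}}\right)^{2} = \left(\left(3 - 81\right) + \frac{1}{186 + \frac{\sqrt{53}}{3}}\right)^{2} = \left(-78 + \frac{1}{186 + \frac{\sqrt{53}}{3}}\right)^{2}$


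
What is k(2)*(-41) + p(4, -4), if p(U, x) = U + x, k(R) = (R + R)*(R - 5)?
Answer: 492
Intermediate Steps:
k(R) = 2*R*(-5 + R) (k(R) = (2*R)*(-5 + R) = 2*R*(-5 + R))
k(2)*(-41) + p(4, -4) = (2*2*(-5 + 2))*(-41) + (4 - 4) = (2*2*(-3))*(-41) + 0 = -12*(-41) + 0 = 492 + 0 = 492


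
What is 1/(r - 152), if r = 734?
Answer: 1/582 ≈ 0.0017182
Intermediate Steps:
1/(r - 152) = 1/(734 - 152) = 1/582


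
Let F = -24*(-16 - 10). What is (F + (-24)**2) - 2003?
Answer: -803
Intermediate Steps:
F = 624 (F = -24*(-26) = 624)
(F + (-24)**2) - 2003 = (624 + (-24)**2) - 2003 = (624 + 576) - 2003 = 1200 - 2003 = -803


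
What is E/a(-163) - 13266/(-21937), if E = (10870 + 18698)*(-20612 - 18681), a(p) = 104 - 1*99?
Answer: -25486744889958/109685 ≈ -2.3236e+8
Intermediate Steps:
a(p) = 5 (a(p) = 104 - 99 = 5)
E = -1161815424 (E = 29568*(-39293) = -1161815424)
E/a(-163) - 13266/(-21937) = -1161815424/5 - 13266/(-21937) = -1161815424*⅕ - 13266*(-1/21937) = -1161815424/5 + 13266/21937 = -25486744889958/109685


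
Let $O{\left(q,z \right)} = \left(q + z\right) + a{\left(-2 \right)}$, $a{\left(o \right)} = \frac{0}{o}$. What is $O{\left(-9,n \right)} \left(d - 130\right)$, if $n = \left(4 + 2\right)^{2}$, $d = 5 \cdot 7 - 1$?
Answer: $-2592$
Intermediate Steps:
$a{\left(o \right)} = 0$
$d = 34$ ($d = 35 - 1 = 34$)
$n = 36$ ($n = 6^{2} = 36$)
$O{\left(q,z \right)} = q + z$ ($O{\left(q,z \right)} = \left(q + z\right) + 0 = q + z$)
$O{\left(-9,n \right)} \left(d - 130\right) = \left(-9 + 36\right) \left(34 - 130\right) = 27 \left(-96\right) = -2592$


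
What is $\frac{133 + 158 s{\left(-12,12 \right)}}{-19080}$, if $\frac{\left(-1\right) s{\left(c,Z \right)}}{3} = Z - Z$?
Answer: $- \frac{133}{19080} \approx -0.0069707$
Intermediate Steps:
$s{\left(c,Z \right)} = 0$ ($s{\left(c,Z \right)} = - 3 \left(Z - Z\right) = \left(-3\right) 0 = 0$)
$\frac{133 + 158 s{\left(-12,12 \right)}}{-19080} = \frac{133 + 158 \cdot 0}{-19080} = \left(133 + 0\right) \left(- \frac{1}{19080}\right) = 133 \left(- \frac{1}{19080}\right) = - \frac{133}{19080}$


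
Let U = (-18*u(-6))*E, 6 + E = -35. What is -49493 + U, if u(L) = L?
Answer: -53921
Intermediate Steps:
E = -41 (E = -6 - 35 = -41)
U = -4428 (U = -18*(-6)*(-41) = 108*(-41) = -4428)
-49493 + U = -49493 - 4428 = -53921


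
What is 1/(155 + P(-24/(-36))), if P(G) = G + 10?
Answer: 3/497 ≈ 0.0060362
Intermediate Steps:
P(G) = 10 + G
1/(155 + P(-24/(-36))) = 1/(155 + (10 - 24/(-36))) = 1/(155 + (10 - 24*(-1/36))) = 1/(155 + (10 + ⅔)) = 1/(155 + 32/3) = 1/(497/3) = 3/497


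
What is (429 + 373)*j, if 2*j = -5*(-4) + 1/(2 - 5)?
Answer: 23659/3 ≈ 7886.3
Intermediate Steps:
j = 59/6 (j = (-5*(-4) + 1/(2 - 5))/2 = (20 + 1/(-3))/2 = (20 - ⅓)/2 = (½)*(59/3) = 59/6 ≈ 9.8333)
(429 + 373)*j = (429 + 373)*(59/6) = 802*(59/6) = 23659/3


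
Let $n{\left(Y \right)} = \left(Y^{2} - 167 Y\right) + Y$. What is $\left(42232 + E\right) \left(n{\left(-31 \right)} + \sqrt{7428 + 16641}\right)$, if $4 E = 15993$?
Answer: $\frac{1129312547}{4} + \frac{184921 \sqrt{24069}}{4} \approx 2.895 \cdot 10^{8}$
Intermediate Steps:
$E = \frac{15993}{4}$ ($E = \frac{1}{4} \cdot 15993 = \frac{15993}{4} \approx 3998.3$)
$n{\left(Y \right)} = Y^{2} - 166 Y$
$\left(42232 + E\right) \left(n{\left(-31 \right)} + \sqrt{7428 + 16641}\right) = \left(42232 + \frac{15993}{4}\right) \left(- 31 \left(-166 - 31\right) + \sqrt{7428 + 16641}\right) = \frac{184921 \left(\left(-31\right) \left(-197\right) + \sqrt{24069}\right)}{4} = \frac{184921 \left(6107 + \sqrt{24069}\right)}{4} = \frac{1129312547}{4} + \frac{184921 \sqrt{24069}}{4}$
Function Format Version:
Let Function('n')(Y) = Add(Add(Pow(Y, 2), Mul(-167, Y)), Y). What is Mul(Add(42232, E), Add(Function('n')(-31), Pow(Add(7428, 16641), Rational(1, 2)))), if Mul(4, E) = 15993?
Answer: Add(Rational(1129312547, 4), Mul(Rational(184921, 4), Pow(24069, Rational(1, 2)))) ≈ 2.8950e+8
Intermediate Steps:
E = Rational(15993, 4) (E = Mul(Rational(1, 4), 15993) = Rational(15993, 4) ≈ 3998.3)
Function('n')(Y) = Add(Pow(Y, 2), Mul(-166, Y))
Mul(Add(42232, E), Add(Function('n')(-31), Pow(Add(7428, 16641), Rational(1, 2)))) = Mul(Add(42232, Rational(15993, 4)), Add(Mul(-31, Add(-166, -31)), Pow(Add(7428, 16641), Rational(1, 2)))) = Mul(Rational(184921, 4), Add(Mul(-31, -197), Pow(24069, Rational(1, 2)))) = Mul(Rational(184921, 4), Add(6107, Pow(24069, Rational(1, 2)))) = Add(Rational(1129312547, 4), Mul(Rational(184921, 4), Pow(24069, Rational(1, 2))))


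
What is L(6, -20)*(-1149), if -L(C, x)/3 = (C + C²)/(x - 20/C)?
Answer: -31023/5 ≈ -6204.6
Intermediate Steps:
L(C, x) = -3*(C + C²)/(x - 20/C)
L(6, -20)*(-1149) = (3*6²*(-1 - 1*6)/(-20 + 6*(-20)))*(-1149) = (3*36*(-1 - 6)/(-20 - 120))*(-1149) = (3*36*(-7)/(-140))*(-1149) = (3*36*(-1/140)*(-7))*(-1149) = (27/5)*(-1149) = -31023/5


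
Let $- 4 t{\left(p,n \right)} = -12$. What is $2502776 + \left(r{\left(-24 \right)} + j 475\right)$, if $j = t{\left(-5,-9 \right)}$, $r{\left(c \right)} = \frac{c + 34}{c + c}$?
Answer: $\frac{60100819}{24} \approx 2.5042 \cdot 10^{6}$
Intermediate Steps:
$r{\left(c \right)} = \frac{34 + c}{2 c}$
$t{\left(p,n \right)} = 3$ ($t{\left(p,n \right)} = \left(- \frac{1}{4}\right) \left(-12\right) = 3$)
$j = 3$
$2502776 + \left(r{\left(-24 \right)} + j 475\right) = 2502776 + \left(\frac{34 - 24}{2 \left(-24\right)} + 3 \cdot 475\right) = 2502776 + \left(\frac{1}{2} \left(- \frac{1}{24}\right) 10 + 1425\right) = 2502776 + \left(- \frac{5}{24} + 1425\right) = 2502776 + \frac{34195}{24} = \frac{60100819}{24}$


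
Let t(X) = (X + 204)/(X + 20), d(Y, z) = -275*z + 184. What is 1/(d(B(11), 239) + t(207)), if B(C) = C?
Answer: -227/14877396 ≈ -1.5258e-5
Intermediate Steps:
d(Y, z) = 184 - 275*z
t(X) = (204 + X)/(20 + X)
1/(d(B(11), 239) + t(207)) = 1/((184 - 275*239) + (204 + 207)/(20 + 207)) = 1/((184 - 65725) + 411/227) = 1/(-65541 + (1/227)*411) = 1/(-65541 + 411/227) = 1/(-14877396/227) = -227/14877396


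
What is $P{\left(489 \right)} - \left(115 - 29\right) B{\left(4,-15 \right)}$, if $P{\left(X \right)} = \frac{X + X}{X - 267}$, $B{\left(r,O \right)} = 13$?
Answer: $- \frac{41203}{37} \approx -1113.6$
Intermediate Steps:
$P{\left(X \right)} = \frac{2 X}{-267 + X}$
$P{\left(489 \right)} - \left(115 - 29\right) B{\left(4,-15 \right)} = 2 \cdot 489 \frac{1}{-267 + 489} - \left(115 - 29\right) 13 = 2 \cdot 489 \cdot \frac{1}{222} - 86 \cdot 13 = 2 \cdot 489 \cdot \frac{1}{222} - 1118 = \frac{163}{37} - 1118 = - \frac{41203}{37}$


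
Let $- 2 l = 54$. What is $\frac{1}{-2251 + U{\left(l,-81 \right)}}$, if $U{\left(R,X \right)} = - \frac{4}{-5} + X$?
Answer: $- \frac{5}{11656} \approx -0.00042896$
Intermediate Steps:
$l = -27$ ($l = \left(- \frac{1}{2}\right) 54 = -27$)
$U{\left(R,X \right)} = \frac{4}{5} + X$ ($U{\left(R,X \right)} = - \frac{4 \left(-1\right)}{5} + X = \left(-1\right) \left(- \frac{4}{5}\right) + X = \frac{4}{5} + X$)
$\frac{1}{-2251 + U{\left(l,-81 \right)}} = \frac{1}{-2251 + \left(\frac{4}{5} - 81\right)} = \frac{1}{-2251 - \frac{401}{5}} = \frac{1}{- \frac{11656}{5}} = - \frac{5}{11656}$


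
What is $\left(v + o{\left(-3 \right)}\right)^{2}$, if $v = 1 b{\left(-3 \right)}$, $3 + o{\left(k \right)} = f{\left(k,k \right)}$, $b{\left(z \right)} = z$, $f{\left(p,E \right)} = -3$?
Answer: $81$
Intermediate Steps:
$o{\left(k \right)} = -6$ ($o{\left(k \right)} = -3 - 3 = -6$)
$v = -3$ ($v = 1 \left(-3\right) = -3$)
$\left(v + o{\left(-3 \right)}\right)^{2} = \left(-3 - 6\right)^{2} = \left(-9\right)^{2} = 81$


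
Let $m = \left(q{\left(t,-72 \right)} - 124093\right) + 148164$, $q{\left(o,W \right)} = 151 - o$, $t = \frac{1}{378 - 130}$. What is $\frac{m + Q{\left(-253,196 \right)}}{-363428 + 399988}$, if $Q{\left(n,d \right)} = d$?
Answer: $\frac{6055663}{9066880} \approx 0.66789$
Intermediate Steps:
$t = \frac{1}{248} \approx 0.0040323$
$m = \frac{6007055}{248}$ ($m = \left(\left(151 - \frac{1}{248}\right) - 124093\right) + 148164 = \left(\frac{37447}{248} - 124093\right) + 148164 = - \frac{30737617}{248} + 148164 = \frac{6007055}{248} \approx 24222.0$)
$\frac{m + Q{\left(-253,196 \right)}}{-363428 + 399988} = \frac{\frac{6007055}{248} + 196}{-363428 + 399988} = \frac{6055663}{248 \cdot 36560} = \frac{6055663}{248} \cdot \frac{1}{36560} = \frac{6055663}{9066880}$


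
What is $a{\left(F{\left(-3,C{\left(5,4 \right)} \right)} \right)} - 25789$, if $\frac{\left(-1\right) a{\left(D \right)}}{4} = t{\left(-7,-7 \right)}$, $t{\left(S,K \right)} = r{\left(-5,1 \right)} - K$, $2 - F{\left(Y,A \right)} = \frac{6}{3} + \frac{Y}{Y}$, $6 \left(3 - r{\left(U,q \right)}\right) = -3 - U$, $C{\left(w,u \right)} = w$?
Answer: $- \frac{77483}{3} \approx -25828.0$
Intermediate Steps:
$r{\left(U,q \right)} = \frac{7}{2} + \frac{U}{6}$ ($r{\left(U,q \right)} = 3 - \frac{-3 - U}{6} = 3 + \left(\frac{1}{2} + \frac{U}{6}\right) = \frac{7}{2} + \frac{U}{6}$)
$F{\left(Y,A \right)} = -1$ ($F{\left(Y,A \right)} = 2 - \left(\frac{6}{3} + \frac{Y}{Y}\right) = 2 - \left(6 \cdot \frac{1}{3} + 1\right) = 2 - \left(2 + 1\right) = 2 - 3 = -1$)
$t{\left(S,K \right)} = \frac{8}{3} - K$ ($t{\left(S,K \right)} = \left(\frac{7}{2} + \frac{1}{6} \left(-5\right)\right) - K = \left(\frac{7}{2} - \frac{5}{6}\right) - K = \frac{8}{3} - K$)
$a{\left(D \right)} = - \frac{116}{3}$ ($a{\left(D \right)} = - 4 \left(\frac{8}{3} - -7\right) = - 4 \left(\frac{8}{3} + 7\right) = \left(-4\right) \frac{29}{3} = - \frac{116}{3}$)
$a{\left(F{\left(-3,C{\left(5,4 \right)} \right)} \right)} - 25789 = - \frac{116}{3} - 25789 = - \frac{77483}{3}$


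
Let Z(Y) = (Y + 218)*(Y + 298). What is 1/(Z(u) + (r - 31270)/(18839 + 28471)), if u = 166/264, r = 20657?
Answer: 137388240/8969889361933 ≈ 1.5317e-5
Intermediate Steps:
u = 83/132 (u = 166*(1/264) = 83/132 ≈ 0.62879)
Z(Y) = (218 + Y)*(298 + Y)
1/(Z(u) + (r - 31270)/(18839 + 28471)) = 1/((64964 + (83/132)² + 516*(83/132)) + (20657 - 31270)/(18839 + 28471)) = 1/((64964 + 6889/17424 + 3569/11) - 10613/47310) = 1/(1137592921/17424 - 10613*1/47310) = 1/(1137592921/17424 - 10613/47310) = 1/(8969889361933/137388240) = 137388240/8969889361933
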